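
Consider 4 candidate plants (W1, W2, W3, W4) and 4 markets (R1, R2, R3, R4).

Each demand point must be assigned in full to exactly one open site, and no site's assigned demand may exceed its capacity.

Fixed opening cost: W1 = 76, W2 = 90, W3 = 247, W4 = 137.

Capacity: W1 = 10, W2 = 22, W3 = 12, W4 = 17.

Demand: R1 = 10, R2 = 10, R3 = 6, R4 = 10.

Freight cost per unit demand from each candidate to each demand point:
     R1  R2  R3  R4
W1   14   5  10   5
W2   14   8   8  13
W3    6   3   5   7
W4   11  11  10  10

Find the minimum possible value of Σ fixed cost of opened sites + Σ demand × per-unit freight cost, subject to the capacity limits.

591

Open {W1, W2, W4}; cheapest assignment that respects the capacities:
  W1 (cap 10, load 10): R4 — cost 10×5 = 50
  W2 (cap 22, load 16): R2, R3 — cost 10×8 + 6×8 = 128
  W4 (cap 17, load 10): R1 — cost 10×11 = 110
  Shipping 288, fixed 303 → total 591.
  Any other capacity-feasible assignment to {W1, W2, W4} ships for at least 288.
Compare {W2, W4}: its best feasible assignment gives total 607.
Compare {W1, W2, W3}: its best feasible assignment gives total 651.
Every other set of open sites that can feasibly serve all demand totals ≥ 607 even under its best assignment. Minimum: 591.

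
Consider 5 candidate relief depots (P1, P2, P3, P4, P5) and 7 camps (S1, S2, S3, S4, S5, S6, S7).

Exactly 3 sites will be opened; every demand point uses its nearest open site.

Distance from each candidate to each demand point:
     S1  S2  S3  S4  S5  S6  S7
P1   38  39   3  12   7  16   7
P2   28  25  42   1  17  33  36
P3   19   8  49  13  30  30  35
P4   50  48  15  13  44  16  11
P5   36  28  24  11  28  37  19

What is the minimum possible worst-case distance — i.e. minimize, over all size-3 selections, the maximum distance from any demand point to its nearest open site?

Open {P1, P2, P3}.
  Farthest demand point is S1 at distance 19 (to P3); all others are ≤ 19.
With {P1, P3, P4} the worst case is 19.
With {P1, P3, P5} the worst case is 19.
No size-3 selection achieves below 19.

19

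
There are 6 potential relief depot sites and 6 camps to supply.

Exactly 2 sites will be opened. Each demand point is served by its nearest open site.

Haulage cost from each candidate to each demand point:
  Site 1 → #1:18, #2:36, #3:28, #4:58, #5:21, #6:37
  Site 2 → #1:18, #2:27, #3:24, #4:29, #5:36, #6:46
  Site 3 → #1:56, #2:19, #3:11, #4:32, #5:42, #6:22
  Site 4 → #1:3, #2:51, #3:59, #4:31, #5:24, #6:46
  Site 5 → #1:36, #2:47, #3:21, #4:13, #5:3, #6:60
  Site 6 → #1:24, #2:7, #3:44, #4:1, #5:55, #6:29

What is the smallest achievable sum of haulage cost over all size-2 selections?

85

Open {Site 5, Site 6}.
  #1→Site 6 24, #2→Site 6 7, #3→Site 5 21, #4→Site 6 1, #5→Site 5 3, #6→Site 6 29  ⇒ total 85.
Compare {Site 1, Site 6}: total 104.
Compare {Site 3, Site 5}: total 104.
No size-2 selection does better; minimum is 85.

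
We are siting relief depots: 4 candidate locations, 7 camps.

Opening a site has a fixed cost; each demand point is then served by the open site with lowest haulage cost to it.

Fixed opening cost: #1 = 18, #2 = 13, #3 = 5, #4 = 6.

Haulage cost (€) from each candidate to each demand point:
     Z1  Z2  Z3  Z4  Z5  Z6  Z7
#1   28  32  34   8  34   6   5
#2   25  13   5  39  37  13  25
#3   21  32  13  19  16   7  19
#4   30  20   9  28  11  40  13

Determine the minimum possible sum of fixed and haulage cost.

Open {#1, #3, #4}: assign each demand point to its cheapest open site.
  Z1→#3 21, Z2→#4 20, Z3→#4 9, Z4→#1 8, Z5→#4 11, Z6→#1 6, Z7→#1 5
  haulage cost 80, fixed 29 → total 109.
Compare {#1, #2, #3}: haulage cost 74 + fixed 36 = 110.
Compare {#1, #2, #4}: haulage cost 73 + fixed 37 = 110.
Compare {#1, #4}: haulage cost 87 + fixed 24 = 111.
All other subsets cost ≥ 110. Minimum total cost: 109.

109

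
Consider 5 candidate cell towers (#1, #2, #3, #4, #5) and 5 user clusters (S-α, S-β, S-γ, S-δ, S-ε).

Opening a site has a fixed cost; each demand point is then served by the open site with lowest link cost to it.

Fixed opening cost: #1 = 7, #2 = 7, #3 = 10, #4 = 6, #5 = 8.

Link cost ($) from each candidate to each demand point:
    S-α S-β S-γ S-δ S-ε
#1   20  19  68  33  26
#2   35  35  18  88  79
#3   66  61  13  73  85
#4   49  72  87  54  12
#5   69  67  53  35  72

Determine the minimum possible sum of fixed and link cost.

Open {#1, #3, #4}: assign each demand point to its cheapest open site.
  S-α→#1 20, S-β→#1 19, S-γ→#3 13, S-δ→#1 33, S-ε→#4 12
  link cost 97, fixed 23 → total 120.
Compare {#1, #2, #4}: link cost 102 + fixed 20 = 122.
Compare {#1, #2, #3, #4}: link cost 97 + fixed 30 = 127.
Compare {#1, #3}: link cost 111 + fixed 17 = 128.
All other subsets cost ≥ 122. Minimum total cost: 120.

120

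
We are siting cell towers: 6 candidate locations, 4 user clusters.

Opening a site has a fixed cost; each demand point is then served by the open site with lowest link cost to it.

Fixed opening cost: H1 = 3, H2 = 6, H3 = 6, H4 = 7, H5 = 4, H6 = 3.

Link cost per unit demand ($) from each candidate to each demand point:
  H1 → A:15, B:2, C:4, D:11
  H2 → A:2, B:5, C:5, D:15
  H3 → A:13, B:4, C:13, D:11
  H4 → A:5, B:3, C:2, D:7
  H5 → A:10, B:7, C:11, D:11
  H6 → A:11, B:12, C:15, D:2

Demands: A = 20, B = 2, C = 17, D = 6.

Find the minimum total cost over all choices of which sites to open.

108

Open {H2, H4, H6}: assign each demand point to its cheapest open site.
  A→H2 20×2=40, B→H4 2×3=6, C→H4 17×2=34, D→H6 6×2=12
  link cost 92, fixed 16 → total 108.
Compare {H1, H2, H4, H6}: link cost 90 + fixed 19 = 109.
Compare {H2, H4, H5, H6}: link cost 92 + fixed 20 = 112.
Compare {H1, H2, H4, H5, H6}: link cost 90 + fixed 23 = 113.
All other subsets cost ≥ 109. Minimum total cost: 108.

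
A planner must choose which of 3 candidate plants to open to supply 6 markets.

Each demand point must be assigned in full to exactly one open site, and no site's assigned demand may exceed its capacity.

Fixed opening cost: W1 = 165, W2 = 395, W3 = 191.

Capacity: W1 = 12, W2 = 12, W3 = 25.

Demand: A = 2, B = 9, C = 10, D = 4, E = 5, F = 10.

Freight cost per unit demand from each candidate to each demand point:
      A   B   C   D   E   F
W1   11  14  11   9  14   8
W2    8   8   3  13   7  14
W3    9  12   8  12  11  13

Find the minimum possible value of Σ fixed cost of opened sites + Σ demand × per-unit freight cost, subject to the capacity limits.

Open {W1, W2, W3}; cheapest assignment that respects the capacities:
  W1 (cap 12, load 10): F — cost 10×8 = 80
  W2 (cap 12, load 12): A, C — cost 2×8 + 10×3 = 46
  W3 (cap 25, load 18): B, D, E — cost 9×12 + 4×12 + 5×11 = 211
  Shipping 337, fixed 751 → total 1088.
  Any other capacity-feasible assignment to {W1, W2, W3} ships for at least 337.
Total demand is 40 and no other set of sites has combined capacity ≥ 40, so {W1, W2, W3} is the only feasible choice of open sites. Minimum: 1088.

1088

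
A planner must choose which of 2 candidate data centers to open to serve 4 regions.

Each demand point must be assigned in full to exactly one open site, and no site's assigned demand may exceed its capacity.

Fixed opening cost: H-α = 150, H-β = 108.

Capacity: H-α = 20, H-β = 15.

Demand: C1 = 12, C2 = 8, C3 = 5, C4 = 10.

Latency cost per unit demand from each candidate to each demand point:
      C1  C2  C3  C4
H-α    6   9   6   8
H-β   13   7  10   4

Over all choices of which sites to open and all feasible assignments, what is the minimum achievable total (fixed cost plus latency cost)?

492

Open {H-α, H-β}; cheapest assignment that respects the capacities:
  H-α (cap 20, load 20): C1, C2 — cost 12×6 + 8×9 = 144
  H-β (cap 15, load 15): C3, C4 — cost 5×10 + 10×4 = 90
  Shipping 234, fixed 258 → total 492.
  Any other capacity-feasible assignment to {H-α, H-β} ships for at least 234.
Total demand is 35 and no other set of sites has combined capacity ≥ 35, so {H-α, H-β} is the only feasible choice of open sites. Minimum: 492.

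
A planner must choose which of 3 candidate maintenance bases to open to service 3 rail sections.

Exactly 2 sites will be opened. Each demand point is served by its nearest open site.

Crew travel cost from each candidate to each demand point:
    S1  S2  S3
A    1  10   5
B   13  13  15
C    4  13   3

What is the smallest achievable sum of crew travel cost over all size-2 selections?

Open {A, C}.
  S1→A 1, S2→A 10, S3→C 3  ⇒ total 14.
Compare {A, B}: total 16.
Compare {B, C}: total 20.

14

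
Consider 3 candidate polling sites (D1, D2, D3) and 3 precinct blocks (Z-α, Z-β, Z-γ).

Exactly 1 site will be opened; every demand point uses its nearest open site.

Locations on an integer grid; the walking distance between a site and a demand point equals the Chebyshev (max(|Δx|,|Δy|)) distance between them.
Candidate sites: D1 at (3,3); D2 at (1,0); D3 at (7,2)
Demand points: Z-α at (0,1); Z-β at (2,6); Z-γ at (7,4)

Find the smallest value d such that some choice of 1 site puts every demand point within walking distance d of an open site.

4

Open {D1}.
  Farthest demand point is Z-γ at walking distance 4 (to D1); all others are ≤ 4.
With {D2} the worst case is 6.
With {D3} the worst case is 7.
No size-1 selection achieves below 4.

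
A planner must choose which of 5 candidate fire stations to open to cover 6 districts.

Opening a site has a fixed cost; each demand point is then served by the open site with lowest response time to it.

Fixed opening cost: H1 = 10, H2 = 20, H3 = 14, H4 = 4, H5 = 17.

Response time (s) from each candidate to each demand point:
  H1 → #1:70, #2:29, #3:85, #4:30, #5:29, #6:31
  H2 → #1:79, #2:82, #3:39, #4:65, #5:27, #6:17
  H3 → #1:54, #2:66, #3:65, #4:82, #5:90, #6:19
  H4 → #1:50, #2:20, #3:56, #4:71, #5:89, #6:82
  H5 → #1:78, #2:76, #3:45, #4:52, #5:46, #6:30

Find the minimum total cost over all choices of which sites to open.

217

Open {H1, H2, H4}: assign each demand point to its cheapest open site.
  #1→H4 50, #2→H4 20, #3→H2 39, #4→H1 30, #5→H2 27, #6→H2 17
  response time 183, fixed 34 → total 217.
Compare {H1, H4}: response time 216 + fixed 14 = 230.
Compare {H1, H2, H3, H4}: response time 183 + fixed 48 = 231.
Compare {H1, H3, H4}: response time 204 + fixed 28 = 232.
All other subsets cost ≥ 230. Minimum total cost: 217.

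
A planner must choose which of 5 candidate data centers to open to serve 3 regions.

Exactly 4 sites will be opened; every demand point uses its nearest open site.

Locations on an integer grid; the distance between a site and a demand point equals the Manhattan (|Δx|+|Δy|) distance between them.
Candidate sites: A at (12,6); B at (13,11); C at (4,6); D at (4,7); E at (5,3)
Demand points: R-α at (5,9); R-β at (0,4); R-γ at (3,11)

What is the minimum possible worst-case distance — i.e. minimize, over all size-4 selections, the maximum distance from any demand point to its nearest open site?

Open {A, B, C, D}.
  Farthest demand point is R-β at distance 6 (to C); all others are ≤ 6.
With {A, B, C, E} the worst case is 6.
With {A, B, D, E} the worst case is 6.
No size-4 selection achieves below 6.

6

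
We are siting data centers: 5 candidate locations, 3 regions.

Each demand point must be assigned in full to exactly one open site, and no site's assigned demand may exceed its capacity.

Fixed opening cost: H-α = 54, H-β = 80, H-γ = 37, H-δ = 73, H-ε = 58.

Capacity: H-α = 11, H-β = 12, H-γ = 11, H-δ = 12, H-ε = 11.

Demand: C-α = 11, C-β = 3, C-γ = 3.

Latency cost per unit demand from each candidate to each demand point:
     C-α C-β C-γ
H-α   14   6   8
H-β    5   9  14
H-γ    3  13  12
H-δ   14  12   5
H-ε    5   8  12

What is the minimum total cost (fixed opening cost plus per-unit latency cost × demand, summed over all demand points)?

Open {H-α, H-γ}; cheapest assignment that respects the capacities:
  H-α (cap 11, load 6): C-β, C-γ — cost 3×6 + 3×8 = 42
  H-γ (cap 11, load 11): C-α — cost 11×3 = 33
  Shipping 75, fixed 91 → total 166.
  Any other capacity-feasible assignment to {H-α, H-γ} ships for at least 75.
Compare {H-γ, H-ε}: its best feasible assignment gives total 188.
Compare {H-γ, H-δ}: its best feasible assignment gives total 194.
Every other set of open sites that can feasibly serve all demand totals ≥ 188 even under its best assignment. Minimum: 166.

166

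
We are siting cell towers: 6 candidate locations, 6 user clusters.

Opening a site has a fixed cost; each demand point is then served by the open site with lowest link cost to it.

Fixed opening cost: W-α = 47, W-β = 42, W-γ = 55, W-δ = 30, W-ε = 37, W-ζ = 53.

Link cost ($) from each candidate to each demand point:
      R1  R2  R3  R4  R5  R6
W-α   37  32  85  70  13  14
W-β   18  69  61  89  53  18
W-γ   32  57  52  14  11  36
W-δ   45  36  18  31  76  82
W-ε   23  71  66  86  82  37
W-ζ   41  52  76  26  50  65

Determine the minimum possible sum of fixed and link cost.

222

Open {W-α, W-δ}: assign each demand point to its cheapest open site.
  R1→W-α 37, R2→W-α 32, R3→W-δ 18, R4→W-δ 31, R5→W-α 13, R6→W-α 14
  link cost 145, fixed 77 → total 222.
Compare {W-γ, W-δ}: link cost 147 + fixed 85 = 232.
Compare {W-β, W-γ, W-δ}: link cost 115 + fixed 127 = 242.
Compare {W-α, W-β, W-δ}: link cost 126 + fixed 119 = 245.
All other subsets cost ≥ 232. Minimum total cost: 222.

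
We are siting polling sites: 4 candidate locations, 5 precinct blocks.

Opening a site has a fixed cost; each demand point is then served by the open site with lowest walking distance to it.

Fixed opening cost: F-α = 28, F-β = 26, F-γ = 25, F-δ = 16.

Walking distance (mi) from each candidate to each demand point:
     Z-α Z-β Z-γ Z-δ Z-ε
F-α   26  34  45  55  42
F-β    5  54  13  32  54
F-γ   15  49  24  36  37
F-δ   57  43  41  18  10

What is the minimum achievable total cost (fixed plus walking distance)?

Open {F-β, F-δ}: assign each demand point to its cheapest open site.
  Z-α→F-β 5, Z-β→F-δ 43, Z-γ→F-β 13, Z-δ→F-δ 18, Z-ε→F-δ 10
  walking distance 89, fixed 42 → total 131.
Compare {F-α, F-β, F-δ}: walking distance 80 + fixed 70 = 150.
Compare {F-γ, F-δ}: walking distance 110 + fixed 41 = 151.
Compare {F-β, F-γ, F-δ}: walking distance 89 + fixed 67 = 156.
All other subsets cost ≥ 150. Minimum total cost: 131.

131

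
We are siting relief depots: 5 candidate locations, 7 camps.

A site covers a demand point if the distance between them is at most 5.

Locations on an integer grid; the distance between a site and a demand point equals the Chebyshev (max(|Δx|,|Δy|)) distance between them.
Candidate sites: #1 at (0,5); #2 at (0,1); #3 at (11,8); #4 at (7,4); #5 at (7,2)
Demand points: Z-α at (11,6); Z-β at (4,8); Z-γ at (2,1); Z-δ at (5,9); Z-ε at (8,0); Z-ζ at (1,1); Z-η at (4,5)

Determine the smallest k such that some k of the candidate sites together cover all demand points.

Coverage sets (demand points within 5 of each site):
  #1: {Z-β, Z-γ, Z-δ, Z-ζ, Z-η}
  #2: {Z-γ, Z-ζ, Z-η}
  #3: {Z-α}
  #4: {Z-α, Z-β, Z-γ, Z-δ, Z-ε, Z-η}
  #5: {Z-α, Z-γ, Z-ε, Z-η}
No single site covers all 7 demand points.
But {#1, #4} covers everything, so the minimum is 2.

2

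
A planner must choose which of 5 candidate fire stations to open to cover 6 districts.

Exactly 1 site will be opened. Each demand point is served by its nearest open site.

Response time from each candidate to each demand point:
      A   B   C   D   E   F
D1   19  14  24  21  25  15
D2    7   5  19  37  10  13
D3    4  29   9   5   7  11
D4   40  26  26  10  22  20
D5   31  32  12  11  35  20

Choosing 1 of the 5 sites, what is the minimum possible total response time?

65

Open {D3}.
  A→D3 4, B→D3 29, C→D3 9, D→D3 5, E→D3 7, F→D3 11  ⇒ total 65.
Compare {D2}: total 91.
Compare {D1}: total 118.
No size-1 selection does better; minimum is 65.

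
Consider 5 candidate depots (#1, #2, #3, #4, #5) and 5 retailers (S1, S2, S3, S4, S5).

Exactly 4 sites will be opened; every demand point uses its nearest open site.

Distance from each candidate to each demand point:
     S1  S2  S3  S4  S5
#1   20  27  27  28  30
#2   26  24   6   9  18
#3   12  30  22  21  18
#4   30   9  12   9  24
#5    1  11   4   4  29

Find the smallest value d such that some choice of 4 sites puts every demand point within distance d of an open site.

18

Open {#1, #2, #3, #4}.
  Farthest demand point is S5 at distance 18 (to #2); all others are ≤ 18.
With {#1, #2, #3, #5} the worst case is 18.
With {#1, #2, #4, #5} the worst case is 18.
No size-4 selection achieves below 18.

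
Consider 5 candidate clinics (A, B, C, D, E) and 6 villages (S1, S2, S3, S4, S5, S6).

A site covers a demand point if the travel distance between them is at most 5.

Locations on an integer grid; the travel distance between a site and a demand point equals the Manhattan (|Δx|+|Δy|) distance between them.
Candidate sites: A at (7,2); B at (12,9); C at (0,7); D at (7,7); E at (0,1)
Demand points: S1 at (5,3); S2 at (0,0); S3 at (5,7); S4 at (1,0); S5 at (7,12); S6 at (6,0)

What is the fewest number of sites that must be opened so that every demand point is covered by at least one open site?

Coverage sets (demand points within 5 of each site):
  A: {S1, S6}
  B: {}
  C: {S3}
  D: {S3, S5}
  E: {S2, S4}
No 2 sites suffice: every size-2 union leaves at least one demand point uncovered.
But {A, D, E} covers everything, so the minimum is 3.

3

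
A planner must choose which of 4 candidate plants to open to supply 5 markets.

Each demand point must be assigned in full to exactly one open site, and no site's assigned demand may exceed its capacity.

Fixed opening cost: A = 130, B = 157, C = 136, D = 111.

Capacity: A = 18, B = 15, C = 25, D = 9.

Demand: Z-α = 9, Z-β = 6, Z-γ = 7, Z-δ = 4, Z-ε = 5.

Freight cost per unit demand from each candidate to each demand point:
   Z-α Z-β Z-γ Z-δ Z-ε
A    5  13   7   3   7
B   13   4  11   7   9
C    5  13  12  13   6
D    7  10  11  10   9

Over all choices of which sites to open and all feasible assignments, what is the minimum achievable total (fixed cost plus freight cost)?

Open {A, B}; cheapest assignment that respects the capacities:
  A (cap 18, load 16): Z-α, Z-γ — cost 9×5 + 7×7 = 94
  B (cap 15, load 15): Z-β, Z-δ, Z-ε — cost 6×4 + 4×7 + 5×9 = 97
  Shipping 191, fixed 287 → total 478.
  Any other capacity-feasible assignment to {A, B} ships for at least 191.
Compare {A, C}: its best feasible assignment gives total 480.
Compare {B, C}: its best feasible assignment gives total 504.
Every other set of open sites that can feasibly serve all demand totals ≥ 480 even under its best assignment. Minimum: 478.

478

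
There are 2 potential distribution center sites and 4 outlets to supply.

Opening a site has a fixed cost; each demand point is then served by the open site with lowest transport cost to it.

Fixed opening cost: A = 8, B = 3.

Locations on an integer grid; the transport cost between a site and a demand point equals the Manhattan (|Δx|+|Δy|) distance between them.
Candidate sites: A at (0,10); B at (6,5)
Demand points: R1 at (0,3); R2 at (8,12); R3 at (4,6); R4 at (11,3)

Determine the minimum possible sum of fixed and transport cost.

30

Open {B}: assign each demand point to its cheapest open site.
  R1→B 8, R2→B 9, R3→B 3, R4→B 7
  transport cost 27, fixed 3 → total 30.
Compare {A, B}: transport cost 26 + fixed 11 = 37.
Compare {A}: transport cost 43 + fixed 8 = 51.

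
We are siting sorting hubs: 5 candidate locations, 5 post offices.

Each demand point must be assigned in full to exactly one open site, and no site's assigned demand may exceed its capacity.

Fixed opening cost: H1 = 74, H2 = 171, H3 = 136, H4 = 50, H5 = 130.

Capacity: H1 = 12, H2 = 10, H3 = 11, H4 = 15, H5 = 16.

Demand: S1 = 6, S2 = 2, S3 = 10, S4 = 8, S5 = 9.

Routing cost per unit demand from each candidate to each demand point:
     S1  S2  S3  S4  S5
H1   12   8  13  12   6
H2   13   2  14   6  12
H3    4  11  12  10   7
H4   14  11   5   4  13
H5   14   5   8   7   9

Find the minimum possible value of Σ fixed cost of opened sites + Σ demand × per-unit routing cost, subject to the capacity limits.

Open {H1, H4, H5}; cheapest assignment that respects the capacities:
  H1 (cap 12, load 9): S5 — cost 9×6 = 54
  H4 (cap 15, load 10): S3 — cost 10×5 = 50
  H5 (cap 16, load 16): S1, S2, S4 — cost 6×14 + 2×5 + 8×7 = 150
  Shipping 254, fixed 254 → total 508.
  Any other capacity-feasible assignment to {H1, H4, H5} ships for at least 254.
Compare {H1, H3, H4}: its best feasible assignment gives total 566.
Compare {H3, H4, H5}: its best feasible assignment gives total 579.
Every other set of open sites that can feasibly serve all demand totals ≥ 566 even under its best assignment. Minimum: 508.

508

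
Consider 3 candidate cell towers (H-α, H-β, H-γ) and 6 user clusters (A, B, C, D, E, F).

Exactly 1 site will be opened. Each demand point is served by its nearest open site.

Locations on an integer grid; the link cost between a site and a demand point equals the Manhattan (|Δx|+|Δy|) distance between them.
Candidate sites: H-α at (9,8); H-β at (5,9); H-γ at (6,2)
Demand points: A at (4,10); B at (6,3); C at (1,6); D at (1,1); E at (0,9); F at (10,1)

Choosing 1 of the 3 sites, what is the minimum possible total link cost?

44

Open {H-γ}.
  A→H-γ 10, B→H-γ 1, C→H-γ 9, D→H-γ 6, E→H-γ 13, F→H-γ 5  ⇒ total 44.
Compare {H-β}: total 46.
Compare {H-α}: total 58.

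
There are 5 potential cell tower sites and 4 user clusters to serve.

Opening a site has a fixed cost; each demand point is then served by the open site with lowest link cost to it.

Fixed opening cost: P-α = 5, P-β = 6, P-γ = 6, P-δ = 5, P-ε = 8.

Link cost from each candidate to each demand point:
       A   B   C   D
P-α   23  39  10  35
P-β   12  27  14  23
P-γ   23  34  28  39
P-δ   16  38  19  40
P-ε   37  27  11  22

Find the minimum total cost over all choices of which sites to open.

Open {P-β}: assign each demand point to its cheapest open site.
  A→P-β 12, B→P-β 27, C→P-β 14, D→P-β 23
  link cost 76, fixed 6 → total 82.
Compare {P-α, P-β}: link cost 72 + fixed 11 = 83.
Compare {P-β, P-ε}: link cost 72 + fixed 14 = 86.
Compare {P-β, P-δ}: link cost 76 + fixed 11 = 87.
All other subsets cost ≥ 83. Minimum total cost: 82.

82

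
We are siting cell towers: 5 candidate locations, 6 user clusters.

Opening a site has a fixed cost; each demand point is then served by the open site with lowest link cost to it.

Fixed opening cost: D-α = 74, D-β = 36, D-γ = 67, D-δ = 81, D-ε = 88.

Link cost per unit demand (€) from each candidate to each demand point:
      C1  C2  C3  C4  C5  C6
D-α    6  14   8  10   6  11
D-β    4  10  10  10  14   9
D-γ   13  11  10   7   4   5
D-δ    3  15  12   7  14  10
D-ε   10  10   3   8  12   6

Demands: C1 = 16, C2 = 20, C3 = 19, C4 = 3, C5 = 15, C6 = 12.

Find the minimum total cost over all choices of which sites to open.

653

Open {D-β, D-γ, D-ε}: assign each demand point to its cheapest open site.
  C1→D-β 16×4=64, C2→D-β 20×10=200, C3→D-ε 19×3=57, C4→D-γ 3×7=21, C5→D-γ 15×4=60, C6→D-γ 12×5=60
  link cost 462, fixed 191 → total 653.
Compare {D-γ, D-δ, D-ε}: link cost 446 + fixed 236 = 682.
Compare {D-β, D-γ}: link cost 595 + fixed 103 = 698.
Compare {D-α, D-ε}: link cost 539 + fixed 162 = 701.
All other subsets cost ≥ 682. Minimum total cost: 653.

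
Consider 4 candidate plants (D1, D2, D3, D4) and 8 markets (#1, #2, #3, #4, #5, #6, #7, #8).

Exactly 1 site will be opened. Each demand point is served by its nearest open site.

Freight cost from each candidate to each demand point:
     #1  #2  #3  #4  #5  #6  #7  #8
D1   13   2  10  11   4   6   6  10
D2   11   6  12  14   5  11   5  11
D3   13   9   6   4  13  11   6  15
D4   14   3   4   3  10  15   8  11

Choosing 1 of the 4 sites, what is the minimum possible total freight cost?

62

Open {D1}.
  #1→D1 13, #2→D1 2, #3→D1 10, #4→D1 11, #5→D1 4, #6→D1 6, #7→D1 6, #8→D1 10  ⇒ total 62.
Compare {D4}: total 68.
Compare {D2}: total 75.
No size-1 selection does better; minimum is 62.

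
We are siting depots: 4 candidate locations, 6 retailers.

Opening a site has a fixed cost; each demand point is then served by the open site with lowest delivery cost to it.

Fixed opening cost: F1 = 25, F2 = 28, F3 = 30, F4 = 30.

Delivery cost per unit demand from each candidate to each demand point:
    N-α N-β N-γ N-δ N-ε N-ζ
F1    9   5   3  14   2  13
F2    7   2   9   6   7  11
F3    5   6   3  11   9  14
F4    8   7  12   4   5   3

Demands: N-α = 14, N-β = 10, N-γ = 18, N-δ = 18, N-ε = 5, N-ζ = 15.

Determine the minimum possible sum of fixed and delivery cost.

374

Open {F2, F3, F4}: assign each demand point to its cheapest open site.
  N-α→F3 14×5=70, N-β→F2 10×2=20, N-γ→F3 18×3=54, N-δ→F4 18×4=72, N-ε→F4 5×5=25, N-ζ→F4 15×3=45
  delivery cost 286, fixed 88 → total 374.
Compare {F1, F2, F4}: delivery cost 299 + fixed 83 = 382.
Compare {F1, F2, F3, F4}: delivery cost 271 + fixed 113 = 384.
Compare {F3, F4}: delivery cost 326 + fixed 60 = 386.
All other subsets cost ≥ 382. Minimum total cost: 374.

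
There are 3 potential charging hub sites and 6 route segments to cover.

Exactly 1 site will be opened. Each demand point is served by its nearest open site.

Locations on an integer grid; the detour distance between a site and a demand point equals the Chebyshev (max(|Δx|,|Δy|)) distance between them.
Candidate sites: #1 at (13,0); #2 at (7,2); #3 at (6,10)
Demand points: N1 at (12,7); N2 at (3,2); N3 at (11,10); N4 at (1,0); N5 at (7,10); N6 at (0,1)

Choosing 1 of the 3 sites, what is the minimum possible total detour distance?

Open {#2}.
  N1→#2 5, N2→#2 4, N3→#2 8, N4→#2 6, N5→#2 8, N6→#2 7  ⇒ total 38.
Compare {#3}: total 39.
Compare {#1}: total 62.

38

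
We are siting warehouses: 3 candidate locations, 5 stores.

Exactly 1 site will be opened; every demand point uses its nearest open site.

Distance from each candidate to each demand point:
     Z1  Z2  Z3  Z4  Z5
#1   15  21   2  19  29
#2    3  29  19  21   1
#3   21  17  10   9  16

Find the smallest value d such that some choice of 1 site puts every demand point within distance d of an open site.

21

Open {#3}.
  Farthest demand point is Z1 at distance 21 (to #3); all others are ≤ 21.
With {#1} the worst case is 29.
With {#2} the worst case is 29.
No size-1 selection achieves below 21.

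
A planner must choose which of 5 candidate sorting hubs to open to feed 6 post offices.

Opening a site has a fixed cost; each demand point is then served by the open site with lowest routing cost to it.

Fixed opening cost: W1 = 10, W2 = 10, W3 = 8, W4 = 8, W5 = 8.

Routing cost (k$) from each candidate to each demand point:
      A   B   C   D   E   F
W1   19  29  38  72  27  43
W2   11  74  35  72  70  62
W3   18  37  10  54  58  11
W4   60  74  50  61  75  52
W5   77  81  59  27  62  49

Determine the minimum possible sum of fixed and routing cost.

148

Open {W1, W3, W5}: assign each demand point to its cheapest open site.
  A→W3 18, B→W1 29, C→W3 10, D→W5 27, E→W1 27, F→W3 11
  routing cost 122, fixed 26 → total 148.
Compare {W1, W2, W3, W5}: routing cost 115 + fixed 36 = 151.
Compare {W1, W3, W4, W5}: routing cost 122 + fixed 34 = 156.
Compare {W1, W2, W3, W4, W5}: routing cost 115 + fixed 44 = 159.
All other subsets cost ≥ 151. Minimum total cost: 148.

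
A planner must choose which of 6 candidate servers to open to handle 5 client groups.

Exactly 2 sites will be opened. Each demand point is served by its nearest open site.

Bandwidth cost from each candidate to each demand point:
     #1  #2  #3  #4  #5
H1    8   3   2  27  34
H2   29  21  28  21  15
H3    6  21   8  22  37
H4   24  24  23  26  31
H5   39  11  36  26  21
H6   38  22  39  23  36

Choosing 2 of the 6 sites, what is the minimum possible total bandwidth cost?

49

Open {H1, H2}.
  #1→H1 8, #2→H1 3, #3→H1 2, #4→H2 21, #5→H2 15  ⇒ total 49.
Compare {H1, H5}: total 60.
Compare {H1, H3}: total 67.
No size-2 selection does better; minimum is 49.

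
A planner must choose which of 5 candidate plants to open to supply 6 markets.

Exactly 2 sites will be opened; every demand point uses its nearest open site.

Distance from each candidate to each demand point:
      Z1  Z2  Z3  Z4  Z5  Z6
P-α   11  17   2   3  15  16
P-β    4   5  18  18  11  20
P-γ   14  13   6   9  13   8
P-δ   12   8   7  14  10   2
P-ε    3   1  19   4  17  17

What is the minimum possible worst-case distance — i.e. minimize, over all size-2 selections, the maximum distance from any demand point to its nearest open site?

10

Open {P-δ, P-ε}.
  Farthest demand point is Z5 at distance 10 (to P-δ); all others are ≤ 10.
With {P-α, P-δ} the worst case is 11.
With {P-β, P-γ} the worst case is 11.
No size-2 selection achieves below 10.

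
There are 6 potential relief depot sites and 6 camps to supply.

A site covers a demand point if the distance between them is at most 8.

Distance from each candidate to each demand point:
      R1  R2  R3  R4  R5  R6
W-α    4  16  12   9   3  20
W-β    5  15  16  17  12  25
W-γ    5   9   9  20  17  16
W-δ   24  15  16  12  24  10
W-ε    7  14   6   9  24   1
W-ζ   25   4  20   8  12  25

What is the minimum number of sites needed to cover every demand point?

Coverage sets (demand points within 8 of each site):
  W-α: {R1, R5}
  W-β: {R1}
  W-γ: {R1}
  W-δ: {}
  W-ε: {R1, R3, R6}
  W-ζ: {R2, R4}
No 2 sites suffice: every size-2 union leaves at least one demand point uncovered.
But {W-α, W-ε, W-ζ} covers everything, so the minimum is 3.

3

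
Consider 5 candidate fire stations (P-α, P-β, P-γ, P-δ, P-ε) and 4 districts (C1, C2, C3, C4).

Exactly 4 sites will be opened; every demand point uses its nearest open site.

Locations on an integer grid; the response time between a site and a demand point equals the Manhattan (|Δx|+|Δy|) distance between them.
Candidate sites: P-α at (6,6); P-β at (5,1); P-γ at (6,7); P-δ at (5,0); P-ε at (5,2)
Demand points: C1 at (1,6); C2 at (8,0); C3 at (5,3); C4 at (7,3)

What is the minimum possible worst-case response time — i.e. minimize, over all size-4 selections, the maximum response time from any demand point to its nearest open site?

5

Open {P-α, P-β, P-γ, P-δ}.
  Farthest demand point is C1 at response time 5 (to P-α); all others are ≤ 5.
With {P-α, P-β, P-γ, P-ε} the worst case is 5.
With {P-α, P-β, P-δ, P-ε} the worst case is 5.
No size-4 selection achieves below 5.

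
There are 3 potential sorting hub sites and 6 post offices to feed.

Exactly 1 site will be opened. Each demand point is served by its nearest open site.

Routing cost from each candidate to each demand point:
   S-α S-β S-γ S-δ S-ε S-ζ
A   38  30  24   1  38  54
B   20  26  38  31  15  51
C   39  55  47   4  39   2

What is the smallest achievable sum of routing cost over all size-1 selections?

181

Open {B}.
  S-α→B 20, S-β→B 26, S-γ→B 38, S-δ→B 31, S-ε→B 15, S-ζ→B 51  ⇒ total 181.
Compare {A}: total 185.
Compare {C}: total 186.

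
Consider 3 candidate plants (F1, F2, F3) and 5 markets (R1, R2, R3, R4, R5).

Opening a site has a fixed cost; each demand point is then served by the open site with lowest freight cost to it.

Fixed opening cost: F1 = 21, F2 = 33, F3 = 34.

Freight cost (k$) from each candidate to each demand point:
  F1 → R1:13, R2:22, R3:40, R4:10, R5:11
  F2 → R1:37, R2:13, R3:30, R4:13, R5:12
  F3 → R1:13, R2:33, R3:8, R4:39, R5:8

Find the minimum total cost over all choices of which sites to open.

Open {F1, F3}: assign each demand point to its cheapest open site.
  R1→F1 13, R2→F1 22, R3→F3 8, R4→F1 10, R5→F3 8
  freight cost 61, fixed 55 → total 116.
Compare {F1}: freight cost 96 + fixed 21 = 117.
Compare {F2, F3}: freight cost 55 + fixed 67 = 122.
Compare {F1, F2}: freight cost 77 + fixed 54 = 131.
All other subsets cost ≥ 117. Minimum total cost: 116.

116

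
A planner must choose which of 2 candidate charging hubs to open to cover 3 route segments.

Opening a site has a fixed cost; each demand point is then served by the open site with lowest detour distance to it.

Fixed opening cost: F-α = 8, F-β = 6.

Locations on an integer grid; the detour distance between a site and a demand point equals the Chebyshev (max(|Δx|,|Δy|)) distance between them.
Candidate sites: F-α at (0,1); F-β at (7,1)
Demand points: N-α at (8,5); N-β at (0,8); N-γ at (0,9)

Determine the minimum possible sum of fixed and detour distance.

Open {F-β}: assign each demand point to its cheapest open site.
  N-α→F-β 4, N-β→F-β 7, N-γ→F-β 8
  detour distance 19, fixed 6 → total 25.
Compare {F-α}: detour distance 23 + fixed 8 = 31.
Compare {F-α, F-β}: detour distance 19 + fixed 14 = 33.

25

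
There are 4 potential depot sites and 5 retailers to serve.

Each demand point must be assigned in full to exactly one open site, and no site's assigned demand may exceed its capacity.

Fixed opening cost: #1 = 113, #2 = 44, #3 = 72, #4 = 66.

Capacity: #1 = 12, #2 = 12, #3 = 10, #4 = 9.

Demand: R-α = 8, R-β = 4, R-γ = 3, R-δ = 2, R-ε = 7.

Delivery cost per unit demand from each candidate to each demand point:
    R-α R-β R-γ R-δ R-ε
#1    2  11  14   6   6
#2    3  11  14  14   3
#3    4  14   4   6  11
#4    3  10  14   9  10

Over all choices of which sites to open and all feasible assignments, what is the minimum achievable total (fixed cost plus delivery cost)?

295

Open {#2, #3, #4}; cheapest assignment that respects the capacities:
  #2 (cap 12, load 11): R-β, R-ε — cost 4×11 + 7×3 = 65
  #3 (cap 10, load 5): R-γ, R-δ — cost 3×4 + 2×6 = 24
  #4 (cap 9, load 8): R-α — cost 8×3 = 24
  Shipping 113, fixed 182 → total 295.
  Any other capacity-feasible assignment to {#2, #3, #4} ships for at least 113.
Compare {#1, #2}: its best feasible assignment gives total 308.
Compare {#1, #2, #3}: its best feasible assignment gives total 334.
Every other set of open sites that can feasibly serve all demand totals ≥ 308 even under its best assignment. Minimum: 295.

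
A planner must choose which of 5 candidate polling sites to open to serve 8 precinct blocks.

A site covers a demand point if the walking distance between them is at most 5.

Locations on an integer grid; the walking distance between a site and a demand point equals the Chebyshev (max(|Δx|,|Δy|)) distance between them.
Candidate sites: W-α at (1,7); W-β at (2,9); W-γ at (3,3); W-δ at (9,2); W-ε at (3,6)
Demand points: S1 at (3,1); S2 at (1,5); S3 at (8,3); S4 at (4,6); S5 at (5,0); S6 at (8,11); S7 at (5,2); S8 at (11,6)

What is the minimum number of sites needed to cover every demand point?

Coverage sets (demand points within 5 of each site):
  W-α: {S2, S4, S7}
  W-β: {S2, S4}
  W-γ: {S1, S2, S3, S4, S5, S7}
  W-δ: {S3, S4, S5, S7, S8}
  W-ε: {S1, S2, S3, S4, S6, S7}
No single site covers all 8 demand points.
But {W-δ, W-ε} covers everything, so the minimum is 2.

2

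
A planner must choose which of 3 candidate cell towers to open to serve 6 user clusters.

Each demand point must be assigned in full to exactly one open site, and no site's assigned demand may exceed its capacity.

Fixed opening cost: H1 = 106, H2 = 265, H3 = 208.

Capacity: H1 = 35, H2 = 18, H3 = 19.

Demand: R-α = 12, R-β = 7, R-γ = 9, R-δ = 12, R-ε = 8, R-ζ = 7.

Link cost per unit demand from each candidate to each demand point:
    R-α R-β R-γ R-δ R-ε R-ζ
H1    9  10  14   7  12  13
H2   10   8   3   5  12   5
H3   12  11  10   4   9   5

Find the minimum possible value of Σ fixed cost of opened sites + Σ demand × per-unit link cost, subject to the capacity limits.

949

Open {H1, H2, H3}; cheapest assignment that respects the capacities:
  H1 (cap 35, load 20): R-α, R-ε — cost 12×9 + 8×12 = 204
  H2 (cap 18, load 16): R-β, R-γ — cost 7×8 + 9×3 = 83
  H3 (cap 19, load 19): R-δ, R-ζ — cost 12×4 + 7×5 = 83
  Shipping 370, fixed 579 → total 949.
  Any other capacity-feasible assignment to {H1, H2, H3} ships for at least 370.
Total demand is 55 and no other set of sites has combined capacity ≥ 55, so {H1, H2, H3} is the only feasible choice of open sites. Minimum: 949.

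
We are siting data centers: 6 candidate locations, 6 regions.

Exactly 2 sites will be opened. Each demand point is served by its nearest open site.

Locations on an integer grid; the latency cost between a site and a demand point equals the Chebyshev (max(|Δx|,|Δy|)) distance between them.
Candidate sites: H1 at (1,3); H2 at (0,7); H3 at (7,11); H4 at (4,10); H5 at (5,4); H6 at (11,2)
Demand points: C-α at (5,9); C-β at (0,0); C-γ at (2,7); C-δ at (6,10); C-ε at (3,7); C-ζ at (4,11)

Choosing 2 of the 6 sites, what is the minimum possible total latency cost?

13

Open {H1, H4}.
  C-α→H4 1, C-β→H1 3, C-γ→H4 3, C-δ→H4 2, C-ε→H4 3, C-ζ→H4 1  ⇒ total 13.
Compare {H4, H5}: total 15.
Compare {H2, H4}: total 16.
No size-2 selection does better; minimum is 13.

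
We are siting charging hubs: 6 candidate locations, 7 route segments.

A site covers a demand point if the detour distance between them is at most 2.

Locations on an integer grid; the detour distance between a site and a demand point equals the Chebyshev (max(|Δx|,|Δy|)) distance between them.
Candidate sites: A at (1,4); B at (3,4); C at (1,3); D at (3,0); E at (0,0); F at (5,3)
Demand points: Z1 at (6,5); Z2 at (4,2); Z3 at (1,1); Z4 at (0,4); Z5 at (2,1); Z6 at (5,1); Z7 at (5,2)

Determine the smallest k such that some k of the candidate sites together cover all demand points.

Coverage sets (demand points within 2 of each site):
  A: {Z4}
  B: {Z2, Z7}
  C: {Z3, Z4, Z5}
  D: {Z2, Z3, Z5, Z6, Z7}
  E: {Z3, Z5}
  F: {Z1, Z2, Z6, Z7}
No single site covers all 7 demand points.
But {C, F} covers everything, so the minimum is 2.

2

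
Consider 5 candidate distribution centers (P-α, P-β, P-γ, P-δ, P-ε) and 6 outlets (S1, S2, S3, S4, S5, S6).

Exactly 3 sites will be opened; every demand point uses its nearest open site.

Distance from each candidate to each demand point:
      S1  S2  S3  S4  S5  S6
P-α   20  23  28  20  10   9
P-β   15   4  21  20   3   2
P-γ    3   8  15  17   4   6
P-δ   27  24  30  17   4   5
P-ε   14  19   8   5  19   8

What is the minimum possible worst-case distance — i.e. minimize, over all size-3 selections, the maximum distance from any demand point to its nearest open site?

8

Open {P-α, P-γ, P-ε}.
  Farthest demand point is S2 at distance 8 (to P-γ); all others are ≤ 8.
With {P-β, P-γ, P-ε} the worst case is 8.
With {P-γ, P-δ, P-ε} the worst case is 8.
No size-3 selection achieves below 8.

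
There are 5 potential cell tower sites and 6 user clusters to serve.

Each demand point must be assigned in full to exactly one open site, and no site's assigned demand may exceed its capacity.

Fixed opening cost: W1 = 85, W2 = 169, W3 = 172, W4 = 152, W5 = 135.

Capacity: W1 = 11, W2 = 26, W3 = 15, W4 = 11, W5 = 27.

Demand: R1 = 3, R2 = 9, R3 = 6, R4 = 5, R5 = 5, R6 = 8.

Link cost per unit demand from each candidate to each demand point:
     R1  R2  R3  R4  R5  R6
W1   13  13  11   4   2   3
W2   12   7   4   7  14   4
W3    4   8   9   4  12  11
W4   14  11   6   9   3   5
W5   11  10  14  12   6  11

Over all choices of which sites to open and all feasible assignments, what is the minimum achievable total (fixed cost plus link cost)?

Open {W1, W2}; cheapest assignment that respects the capacities:
  W1 (cap 11, load 10): R4, R5 — cost 5×4 + 5×2 = 30
  W2 (cap 26, load 26): R1, R2, R3, R6 — cost 3×12 + 9×7 + 6×4 + 8×4 = 155
  Shipping 185, fixed 254 → total 439.
  Any other capacity-feasible assignment to {W1, W2} ships for at least 185.
Compare {W2, W4}: its best feasible assignment gives total 536.
Compare {W1, W5}: its best feasible assignment gives total 545.
Every other set of open sites that can feasibly serve all demand totals ≥ 536 even under its best assignment. Minimum: 439.

439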